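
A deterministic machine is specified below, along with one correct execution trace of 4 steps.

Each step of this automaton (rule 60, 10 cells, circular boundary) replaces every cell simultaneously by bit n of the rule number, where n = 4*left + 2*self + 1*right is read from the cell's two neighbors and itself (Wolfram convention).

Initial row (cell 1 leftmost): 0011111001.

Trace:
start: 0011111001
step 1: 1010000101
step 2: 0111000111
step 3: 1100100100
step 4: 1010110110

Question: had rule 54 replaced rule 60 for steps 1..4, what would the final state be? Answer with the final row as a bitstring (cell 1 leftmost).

(re-executing steps 1..4 under rule 54; state before step 1: 0011111001)
step 1: 1100000111
step 2: 0010001000
step 3: 0111011100
step 4: 1000100010

1000100010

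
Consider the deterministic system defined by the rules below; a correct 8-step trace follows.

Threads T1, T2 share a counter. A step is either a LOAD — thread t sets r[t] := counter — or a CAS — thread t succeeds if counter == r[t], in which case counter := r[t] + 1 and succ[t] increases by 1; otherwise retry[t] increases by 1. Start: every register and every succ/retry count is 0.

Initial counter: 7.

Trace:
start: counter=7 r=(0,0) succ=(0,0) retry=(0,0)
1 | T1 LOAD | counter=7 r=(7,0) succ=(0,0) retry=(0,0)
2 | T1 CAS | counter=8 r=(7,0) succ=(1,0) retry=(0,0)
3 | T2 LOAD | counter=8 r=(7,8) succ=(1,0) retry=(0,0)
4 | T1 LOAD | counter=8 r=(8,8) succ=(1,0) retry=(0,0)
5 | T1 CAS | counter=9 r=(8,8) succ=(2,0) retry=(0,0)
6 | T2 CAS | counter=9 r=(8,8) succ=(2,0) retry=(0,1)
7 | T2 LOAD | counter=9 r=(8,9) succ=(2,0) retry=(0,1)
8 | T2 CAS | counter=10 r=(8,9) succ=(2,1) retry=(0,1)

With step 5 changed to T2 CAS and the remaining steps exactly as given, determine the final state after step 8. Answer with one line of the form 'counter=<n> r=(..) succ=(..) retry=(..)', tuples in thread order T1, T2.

(re-executing from step 5 with the substitution; state before step 5: counter=8 r=(8,8) succ=(1,0) retry=(0,0))
5 | T2 CAS | counter=9 r=(8,8) succ=(1,1) retry=(0,0)
6 | T2 CAS | counter=9 r=(8,8) succ=(1,1) retry=(0,1)
7 | T2 LOAD | counter=9 r=(8,9) succ=(1,1) retry=(0,1)
8 | T2 CAS | counter=10 r=(8,9) succ=(1,2) retry=(0,1)

counter=10 r=(8,9) succ=(1,2) retry=(0,1)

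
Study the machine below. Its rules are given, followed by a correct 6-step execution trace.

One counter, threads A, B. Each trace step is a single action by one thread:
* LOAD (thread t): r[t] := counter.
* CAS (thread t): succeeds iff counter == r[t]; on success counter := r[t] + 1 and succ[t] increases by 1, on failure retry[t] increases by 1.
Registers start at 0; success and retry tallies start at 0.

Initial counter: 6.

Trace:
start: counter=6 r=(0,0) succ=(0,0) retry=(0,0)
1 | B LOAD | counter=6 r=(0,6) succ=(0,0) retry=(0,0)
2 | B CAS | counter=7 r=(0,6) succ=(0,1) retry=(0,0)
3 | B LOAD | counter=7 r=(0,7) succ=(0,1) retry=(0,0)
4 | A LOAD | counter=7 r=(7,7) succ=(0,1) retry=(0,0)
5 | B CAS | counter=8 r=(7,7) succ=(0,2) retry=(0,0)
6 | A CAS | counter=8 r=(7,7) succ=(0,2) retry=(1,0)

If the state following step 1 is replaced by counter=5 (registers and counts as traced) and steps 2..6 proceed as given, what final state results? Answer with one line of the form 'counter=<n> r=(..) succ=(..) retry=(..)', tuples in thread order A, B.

counter=6 r=(5,5) succ=(0,1) retry=(1,1)

state after step 1 := counter=5 r=(0,6) succ=(0,0) retry=(0,0)
2 | B CAS | counter=5 r=(0,6) succ=(0,0) retry=(0,1)
3 | B LOAD | counter=5 r=(0,5) succ=(0,0) retry=(0,1)
4 | A LOAD | counter=5 r=(5,5) succ=(0,0) retry=(0,1)
5 | B CAS | counter=6 r=(5,5) succ=(0,1) retry=(0,1)
6 | A CAS | counter=6 r=(5,5) succ=(0,1) retry=(1,1)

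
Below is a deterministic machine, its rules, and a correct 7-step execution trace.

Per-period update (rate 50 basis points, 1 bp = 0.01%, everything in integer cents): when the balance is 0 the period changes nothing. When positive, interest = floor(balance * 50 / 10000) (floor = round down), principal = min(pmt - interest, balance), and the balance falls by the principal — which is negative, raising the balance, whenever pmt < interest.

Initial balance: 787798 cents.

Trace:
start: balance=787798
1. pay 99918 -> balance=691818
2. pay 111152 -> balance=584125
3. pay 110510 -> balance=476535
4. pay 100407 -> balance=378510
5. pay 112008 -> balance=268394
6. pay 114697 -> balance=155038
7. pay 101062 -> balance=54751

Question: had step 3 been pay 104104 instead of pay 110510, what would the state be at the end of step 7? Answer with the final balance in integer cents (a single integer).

(re-executing from step 3 with the substitution; state before step 3: balance=584125)
3. pay 104104 -> balance=482941
4. pay 100407 -> balance=384948
5. pay 112008 -> balance=274864
6. pay 114697 -> balance=161541
7. pay 101062 -> balance=61286

61286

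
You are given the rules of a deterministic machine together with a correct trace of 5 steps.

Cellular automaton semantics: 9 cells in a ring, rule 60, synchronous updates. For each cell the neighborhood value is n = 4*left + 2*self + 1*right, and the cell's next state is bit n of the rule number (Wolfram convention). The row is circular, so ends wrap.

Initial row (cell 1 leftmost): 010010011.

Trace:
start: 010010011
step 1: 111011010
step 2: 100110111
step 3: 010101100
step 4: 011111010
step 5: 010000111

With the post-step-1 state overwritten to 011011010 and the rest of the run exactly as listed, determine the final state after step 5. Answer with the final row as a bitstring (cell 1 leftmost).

110010111

state after step 1 := 011011010
step 2: 010110111
step 3: 111101100
step 4: 100011010
step 5: 110010111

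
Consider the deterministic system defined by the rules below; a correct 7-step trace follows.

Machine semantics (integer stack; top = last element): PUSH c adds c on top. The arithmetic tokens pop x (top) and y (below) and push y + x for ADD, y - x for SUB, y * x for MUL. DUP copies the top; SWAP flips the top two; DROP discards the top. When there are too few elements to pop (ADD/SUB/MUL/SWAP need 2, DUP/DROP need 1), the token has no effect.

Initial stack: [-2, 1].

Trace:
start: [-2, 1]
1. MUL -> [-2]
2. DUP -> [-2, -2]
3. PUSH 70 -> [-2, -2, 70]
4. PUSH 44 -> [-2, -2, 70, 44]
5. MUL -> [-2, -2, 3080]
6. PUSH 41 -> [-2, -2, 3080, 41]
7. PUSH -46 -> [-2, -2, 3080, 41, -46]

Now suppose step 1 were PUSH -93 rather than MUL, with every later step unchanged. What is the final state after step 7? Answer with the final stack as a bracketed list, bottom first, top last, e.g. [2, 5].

(re-executing from step 1 with the substitution; state before step 1: [-2, 1])
1. PUSH -93 -> [-2, 1, -93]
2. DUP -> [-2, 1, -93, -93]
3. PUSH 70 -> [-2, 1, -93, -93, 70]
4. PUSH 44 -> [-2, 1, -93, -93, 70, 44]
5. MUL -> [-2, 1, -93, -93, 3080]
6. PUSH 41 -> [-2, 1, -93, -93, 3080, 41]
7. PUSH -46 -> [-2, 1, -93, -93, 3080, 41, -46]

[-2, 1, -93, -93, 3080, 41, -46]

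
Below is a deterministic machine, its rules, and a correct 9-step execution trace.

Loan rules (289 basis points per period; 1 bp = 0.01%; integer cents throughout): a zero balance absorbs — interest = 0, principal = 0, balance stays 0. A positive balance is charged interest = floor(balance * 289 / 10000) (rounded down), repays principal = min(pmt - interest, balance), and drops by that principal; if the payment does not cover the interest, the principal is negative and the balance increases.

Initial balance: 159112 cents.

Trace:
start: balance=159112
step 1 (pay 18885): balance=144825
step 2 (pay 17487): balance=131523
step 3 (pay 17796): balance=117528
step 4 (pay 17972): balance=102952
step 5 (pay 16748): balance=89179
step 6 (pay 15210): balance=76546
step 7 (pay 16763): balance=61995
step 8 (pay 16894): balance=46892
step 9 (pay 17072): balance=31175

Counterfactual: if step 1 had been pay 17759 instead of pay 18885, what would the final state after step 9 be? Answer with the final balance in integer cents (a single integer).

(re-executing from step 1 with the substitution; state before step 1: balance=159112)
step 1 (pay 17759): balance=145951
step 2 (pay 17487): balance=132681
step 3 (pay 17796): balance=118719
step 4 (pay 17972): balance=104177
step 5 (pay 16748): balance=90439
step 6 (pay 15210): balance=77842
step 7 (pay 16763): balance=63328
step 8 (pay 16894): balance=48264
step 9 (pay 17072): balance=32586

32586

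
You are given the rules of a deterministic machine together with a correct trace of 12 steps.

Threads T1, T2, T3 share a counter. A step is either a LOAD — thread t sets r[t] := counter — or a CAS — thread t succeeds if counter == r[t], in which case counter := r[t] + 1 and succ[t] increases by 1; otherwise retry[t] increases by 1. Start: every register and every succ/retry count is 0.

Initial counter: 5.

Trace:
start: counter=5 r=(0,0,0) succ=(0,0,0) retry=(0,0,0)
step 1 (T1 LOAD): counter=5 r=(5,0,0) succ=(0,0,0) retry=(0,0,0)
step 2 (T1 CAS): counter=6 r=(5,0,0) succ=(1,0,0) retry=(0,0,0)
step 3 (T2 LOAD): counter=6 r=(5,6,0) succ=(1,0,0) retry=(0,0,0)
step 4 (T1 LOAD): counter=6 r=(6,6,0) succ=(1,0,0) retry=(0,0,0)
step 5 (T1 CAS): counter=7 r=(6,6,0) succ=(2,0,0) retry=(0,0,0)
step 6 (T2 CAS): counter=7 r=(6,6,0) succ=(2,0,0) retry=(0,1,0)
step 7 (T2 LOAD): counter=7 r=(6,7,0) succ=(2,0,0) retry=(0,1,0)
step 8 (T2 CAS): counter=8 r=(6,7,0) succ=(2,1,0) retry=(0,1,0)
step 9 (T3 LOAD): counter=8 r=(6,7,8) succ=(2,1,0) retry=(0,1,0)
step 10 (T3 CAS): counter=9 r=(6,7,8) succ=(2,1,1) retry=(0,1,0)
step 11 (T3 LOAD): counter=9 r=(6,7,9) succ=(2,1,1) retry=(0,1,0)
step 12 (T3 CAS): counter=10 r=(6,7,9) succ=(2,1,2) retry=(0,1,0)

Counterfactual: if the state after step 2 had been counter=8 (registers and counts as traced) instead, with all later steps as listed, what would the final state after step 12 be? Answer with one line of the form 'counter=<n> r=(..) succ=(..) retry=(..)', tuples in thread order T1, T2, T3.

state after step 2 := counter=8 r=(5,0,0) succ=(1,0,0) retry=(0,0,0)
step 3 (T2 LOAD): counter=8 r=(5,8,0) succ=(1,0,0) retry=(0,0,0)
step 4 (T1 LOAD): counter=8 r=(8,8,0) succ=(1,0,0) retry=(0,0,0)
step 5 (T1 CAS): counter=9 r=(8,8,0) succ=(2,0,0) retry=(0,0,0)
step 6 (T2 CAS): counter=9 r=(8,8,0) succ=(2,0,0) retry=(0,1,0)
step 7 (T2 LOAD): counter=9 r=(8,9,0) succ=(2,0,0) retry=(0,1,0)
step 8 (T2 CAS): counter=10 r=(8,9,0) succ=(2,1,0) retry=(0,1,0)
step 9 (T3 LOAD): counter=10 r=(8,9,10) succ=(2,1,0) retry=(0,1,0)
step 10 (T3 CAS): counter=11 r=(8,9,10) succ=(2,1,1) retry=(0,1,0)
step 11 (T3 LOAD): counter=11 r=(8,9,11) succ=(2,1,1) retry=(0,1,0)
step 12 (T3 CAS): counter=12 r=(8,9,11) succ=(2,1,2) retry=(0,1,0)

counter=12 r=(8,9,11) succ=(2,1,2) retry=(0,1,0)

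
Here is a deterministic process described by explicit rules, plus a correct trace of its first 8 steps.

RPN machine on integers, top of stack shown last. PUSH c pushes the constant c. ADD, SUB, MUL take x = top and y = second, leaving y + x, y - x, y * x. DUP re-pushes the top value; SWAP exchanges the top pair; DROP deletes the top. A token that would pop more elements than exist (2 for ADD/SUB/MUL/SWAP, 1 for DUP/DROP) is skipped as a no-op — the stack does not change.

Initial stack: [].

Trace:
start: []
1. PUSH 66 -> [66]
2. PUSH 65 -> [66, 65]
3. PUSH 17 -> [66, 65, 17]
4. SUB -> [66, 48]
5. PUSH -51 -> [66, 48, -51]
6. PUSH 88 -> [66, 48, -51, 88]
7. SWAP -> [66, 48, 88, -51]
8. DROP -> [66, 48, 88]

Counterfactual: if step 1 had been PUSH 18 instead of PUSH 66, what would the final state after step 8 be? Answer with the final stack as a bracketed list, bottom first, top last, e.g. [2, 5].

(re-executing from step 1 with the substitution; state before step 1: [])
1. PUSH 18 -> [18]
2. PUSH 65 -> [18, 65]
3. PUSH 17 -> [18, 65, 17]
4. SUB -> [18, 48]
5. PUSH -51 -> [18, 48, -51]
6. PUSH 88 -> [18, 48, -51, 88]
7. SWAP -> [18, 48, 88, -51]
8. DROP -> [18, 48, 88]

[18, 48, 88]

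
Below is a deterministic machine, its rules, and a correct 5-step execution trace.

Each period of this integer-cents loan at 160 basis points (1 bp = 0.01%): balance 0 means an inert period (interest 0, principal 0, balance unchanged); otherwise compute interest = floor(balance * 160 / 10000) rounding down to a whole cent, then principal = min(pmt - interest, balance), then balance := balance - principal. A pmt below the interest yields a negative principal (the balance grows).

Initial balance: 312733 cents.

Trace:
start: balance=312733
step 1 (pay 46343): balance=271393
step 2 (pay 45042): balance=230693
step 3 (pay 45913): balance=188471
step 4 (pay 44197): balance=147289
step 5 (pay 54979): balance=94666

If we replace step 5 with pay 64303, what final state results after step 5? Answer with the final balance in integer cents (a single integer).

85342

(re-executing from step 5 with the substitution; state before step 5: balance=147289)
step 5 (pay 64303): balance=85342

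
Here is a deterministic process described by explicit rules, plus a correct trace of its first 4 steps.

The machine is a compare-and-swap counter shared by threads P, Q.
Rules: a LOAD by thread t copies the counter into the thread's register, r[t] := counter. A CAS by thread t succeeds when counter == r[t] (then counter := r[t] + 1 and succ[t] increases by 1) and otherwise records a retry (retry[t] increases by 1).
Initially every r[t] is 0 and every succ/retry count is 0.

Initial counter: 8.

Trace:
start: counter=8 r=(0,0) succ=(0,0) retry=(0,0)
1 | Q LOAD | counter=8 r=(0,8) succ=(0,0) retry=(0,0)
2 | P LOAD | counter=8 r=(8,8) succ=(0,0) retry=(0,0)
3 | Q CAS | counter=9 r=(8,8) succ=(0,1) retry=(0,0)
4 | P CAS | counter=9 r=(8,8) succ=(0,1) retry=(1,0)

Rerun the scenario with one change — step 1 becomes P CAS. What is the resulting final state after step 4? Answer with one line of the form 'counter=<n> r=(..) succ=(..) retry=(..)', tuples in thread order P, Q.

(re-executing from step 1 with the substitution; state before step 1: counter=8 r=(0,0) succ=(0,0) retry=(0,0))
1 | P CAS | counter=8 r=(0,0) succ=(0,0) retry=(1,0)
2 | P LOAD | counter=8 r=(8,0) succ=(0,0) retry=(1,0)
3 | Q CAS | counter=8 r=(8,0) succ=(0,0) retry=(1,1)
4 | P CAS | counter=9 r=(8,0) succ=(1,0) retry=(1,1)

counter=9 r=(8,0) succ=(1,0) retry=(1,1)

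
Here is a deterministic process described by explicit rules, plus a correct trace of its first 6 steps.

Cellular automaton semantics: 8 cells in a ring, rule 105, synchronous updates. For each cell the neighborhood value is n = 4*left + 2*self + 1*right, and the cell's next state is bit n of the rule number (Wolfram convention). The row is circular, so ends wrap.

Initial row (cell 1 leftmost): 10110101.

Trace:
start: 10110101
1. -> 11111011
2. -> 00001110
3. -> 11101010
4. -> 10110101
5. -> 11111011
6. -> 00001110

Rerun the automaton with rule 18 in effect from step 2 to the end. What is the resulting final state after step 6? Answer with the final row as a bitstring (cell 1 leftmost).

(re-executing steps 2..6 under rule 18; state before step 2: 11111011)
2. -> 00000000
3. -> 00000000
4. -> 00000000
5. -> 00000000
6. -> 00000000

00000000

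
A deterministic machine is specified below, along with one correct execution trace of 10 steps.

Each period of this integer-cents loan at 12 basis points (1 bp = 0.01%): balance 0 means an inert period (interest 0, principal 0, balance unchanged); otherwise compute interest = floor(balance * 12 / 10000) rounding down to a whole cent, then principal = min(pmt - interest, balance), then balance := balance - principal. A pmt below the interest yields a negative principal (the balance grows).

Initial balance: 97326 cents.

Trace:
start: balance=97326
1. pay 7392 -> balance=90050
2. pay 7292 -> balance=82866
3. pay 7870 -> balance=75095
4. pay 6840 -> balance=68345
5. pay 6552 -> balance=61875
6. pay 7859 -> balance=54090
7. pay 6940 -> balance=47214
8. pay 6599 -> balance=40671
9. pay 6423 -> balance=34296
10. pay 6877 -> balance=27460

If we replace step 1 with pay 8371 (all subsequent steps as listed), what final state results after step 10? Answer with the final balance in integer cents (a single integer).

26468

(re-executing from step 1 with the substitution; state before step 1: balance=97326)
1. pay 8371 -> balance=89071
2. pay 7292 -> balance=81885
3. pay 7870 -> balance=74113
4. pay 6840 -> balance=67361
5. pay 6552 -> balance=60889
6. pay 7859 -> balance=53103
7. pay 6940 -> balance=46226
8. pay 6599 -> balance=39682
9. pay 6423 -> balance=33306
10. pay 6877 -> balance=26468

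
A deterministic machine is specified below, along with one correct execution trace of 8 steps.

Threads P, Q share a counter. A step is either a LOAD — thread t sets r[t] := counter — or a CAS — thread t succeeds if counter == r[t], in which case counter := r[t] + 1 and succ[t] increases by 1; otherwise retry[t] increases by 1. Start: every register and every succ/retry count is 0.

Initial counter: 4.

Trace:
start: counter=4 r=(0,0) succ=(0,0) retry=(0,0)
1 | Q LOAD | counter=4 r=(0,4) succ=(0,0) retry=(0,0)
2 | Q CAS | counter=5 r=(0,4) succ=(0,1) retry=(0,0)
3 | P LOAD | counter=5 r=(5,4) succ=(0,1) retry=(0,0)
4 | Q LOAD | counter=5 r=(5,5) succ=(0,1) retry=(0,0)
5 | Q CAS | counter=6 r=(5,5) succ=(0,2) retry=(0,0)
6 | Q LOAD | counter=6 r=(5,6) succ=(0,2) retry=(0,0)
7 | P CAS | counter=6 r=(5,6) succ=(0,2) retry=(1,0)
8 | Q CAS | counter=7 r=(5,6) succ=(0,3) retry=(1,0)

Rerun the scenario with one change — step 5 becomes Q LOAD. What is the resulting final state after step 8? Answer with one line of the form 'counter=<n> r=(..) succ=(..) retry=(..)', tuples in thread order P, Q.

counter=6 r=(5,5) succ=(1,1) retry=(0,1)

(re-executing from step 5 with the substitution; state before step 5: counter=5 r=(5,5) succ=(0,1) retry=(0,0))
5 | Q LOAD | counter=5 r=(5,5) succ=(0,1) retry=(0,0)
6 | Q LOAD | counter=5 r=(5,5) succ=(0,1) retry=(0,0)
7 | P CAS | counter=6 r=(5,5) succ=(1,1) retry=(0,0)
8 | Q CAS | counter=6 r=(5,5) succ=(1,1) retry=(0,1)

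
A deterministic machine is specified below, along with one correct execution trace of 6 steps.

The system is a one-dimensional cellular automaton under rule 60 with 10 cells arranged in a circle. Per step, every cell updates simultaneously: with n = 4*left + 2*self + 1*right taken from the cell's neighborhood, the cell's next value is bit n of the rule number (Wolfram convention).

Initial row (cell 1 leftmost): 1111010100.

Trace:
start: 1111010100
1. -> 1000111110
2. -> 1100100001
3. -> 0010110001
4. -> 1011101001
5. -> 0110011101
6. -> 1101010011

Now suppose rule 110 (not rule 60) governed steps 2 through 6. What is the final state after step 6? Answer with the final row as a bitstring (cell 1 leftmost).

0110001000

(re-executing steps 2..6 under rule 110; state before step 2: 1000111110)
2. -> 1001100011
3. -> 1011100110
4. -> 1110101111
5. -> 0011111000
6. -> 0110001000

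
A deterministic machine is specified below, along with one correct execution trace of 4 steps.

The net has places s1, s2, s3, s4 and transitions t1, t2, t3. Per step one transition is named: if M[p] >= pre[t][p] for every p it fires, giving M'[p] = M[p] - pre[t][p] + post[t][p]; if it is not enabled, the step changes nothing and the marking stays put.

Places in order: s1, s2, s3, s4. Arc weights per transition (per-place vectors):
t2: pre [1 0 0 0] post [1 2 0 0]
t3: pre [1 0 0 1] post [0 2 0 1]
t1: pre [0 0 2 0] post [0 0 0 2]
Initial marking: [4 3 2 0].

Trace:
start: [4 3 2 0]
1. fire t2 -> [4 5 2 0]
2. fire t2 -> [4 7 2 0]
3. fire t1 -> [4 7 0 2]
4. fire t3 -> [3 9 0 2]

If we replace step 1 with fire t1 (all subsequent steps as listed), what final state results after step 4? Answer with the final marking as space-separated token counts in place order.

3 7 0 2

(re-executing from step 1 with the substitution; state before step 1: [4 3 2 0])
1. fire t1 -> [4 3 0 2]
2. fire t2 -> [4 5 0 2]
3. fire t1 -> [4 5 0 2]
4. fire t3 -> [3 7 0 2]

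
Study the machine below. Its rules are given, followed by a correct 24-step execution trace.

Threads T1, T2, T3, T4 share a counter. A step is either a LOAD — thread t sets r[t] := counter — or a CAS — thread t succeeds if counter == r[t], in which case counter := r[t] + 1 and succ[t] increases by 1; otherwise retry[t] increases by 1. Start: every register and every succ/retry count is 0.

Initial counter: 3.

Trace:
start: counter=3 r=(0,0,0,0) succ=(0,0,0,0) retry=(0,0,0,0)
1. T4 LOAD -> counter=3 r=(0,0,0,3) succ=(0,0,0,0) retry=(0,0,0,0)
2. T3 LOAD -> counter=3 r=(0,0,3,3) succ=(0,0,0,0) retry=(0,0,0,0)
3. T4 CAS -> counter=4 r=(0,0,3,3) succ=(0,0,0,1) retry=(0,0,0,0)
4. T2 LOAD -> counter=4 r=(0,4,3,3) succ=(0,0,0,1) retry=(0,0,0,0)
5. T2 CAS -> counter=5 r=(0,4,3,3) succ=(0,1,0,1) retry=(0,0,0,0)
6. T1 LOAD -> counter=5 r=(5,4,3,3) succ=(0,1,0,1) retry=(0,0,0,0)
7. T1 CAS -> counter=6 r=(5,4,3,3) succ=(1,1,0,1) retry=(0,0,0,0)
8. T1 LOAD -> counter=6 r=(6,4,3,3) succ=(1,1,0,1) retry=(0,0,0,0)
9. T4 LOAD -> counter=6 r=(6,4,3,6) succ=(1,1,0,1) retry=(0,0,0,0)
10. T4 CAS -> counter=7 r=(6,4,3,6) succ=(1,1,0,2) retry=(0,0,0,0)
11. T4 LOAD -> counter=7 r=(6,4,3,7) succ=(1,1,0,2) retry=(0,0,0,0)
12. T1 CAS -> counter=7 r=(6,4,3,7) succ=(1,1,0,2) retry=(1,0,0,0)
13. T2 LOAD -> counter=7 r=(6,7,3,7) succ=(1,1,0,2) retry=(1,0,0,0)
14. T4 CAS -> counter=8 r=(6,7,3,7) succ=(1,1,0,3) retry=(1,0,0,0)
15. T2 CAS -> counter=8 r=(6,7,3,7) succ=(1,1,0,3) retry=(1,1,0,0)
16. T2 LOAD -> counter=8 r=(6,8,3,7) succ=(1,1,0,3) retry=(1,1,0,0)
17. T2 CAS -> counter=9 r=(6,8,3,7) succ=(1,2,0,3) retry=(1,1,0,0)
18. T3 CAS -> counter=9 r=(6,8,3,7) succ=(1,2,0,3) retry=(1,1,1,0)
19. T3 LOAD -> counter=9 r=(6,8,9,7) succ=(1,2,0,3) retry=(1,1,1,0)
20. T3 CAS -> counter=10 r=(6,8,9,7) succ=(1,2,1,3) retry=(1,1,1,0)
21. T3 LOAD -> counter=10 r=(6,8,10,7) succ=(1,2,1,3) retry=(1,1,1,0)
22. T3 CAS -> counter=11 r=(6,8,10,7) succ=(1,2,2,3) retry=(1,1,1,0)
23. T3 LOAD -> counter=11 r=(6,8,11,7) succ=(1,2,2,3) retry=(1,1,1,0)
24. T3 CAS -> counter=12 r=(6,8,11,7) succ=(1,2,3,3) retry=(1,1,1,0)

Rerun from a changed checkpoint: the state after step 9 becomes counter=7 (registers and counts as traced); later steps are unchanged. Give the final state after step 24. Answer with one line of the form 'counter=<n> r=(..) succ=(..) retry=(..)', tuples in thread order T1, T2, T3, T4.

state after step 9 := counter=7 r=(6,4,3,6) succ=(1,1,0,1) retry=(0,0,0,0)
10. T4 CAS -> counter=7 r=(6,4,3,6) succ=(1,1,0,1) retry=(0,0,0,1)
11. T4 LOAD -> counter=7 r=(6,4,3,7) succ=(1,1,0,1) retry=(0,0,0,1)
12. T1 CAS -> counter=7 r=(6,4,3,7) succ=(1,1,0,1) retry=(1,0,0,1)
13. T2 LOAD -> counter=7 r=(6,7,3,7) succ=(1,1,0,1) retry=(1,0,0,1)
14. T4 CAS -> counter=8 r=(6,7,3,7) succ=(1,1,0,2) retry=(1,0,0,1)
15. T2 CAS -> counter=8 r=(6,7,3,7) succ=(1,1,0,2) retry=(1,1,0,1)
16. T2 LOAD -> counter=8 r=(6,8,3,7) succ=(1,1,0,2) retry=(1,1,0,1)
17. T2 CAS -> counter=9 r=(6,8,3,7) succ=(1,2,0,2) retry=(1,1,0,1)
18. T3 CAS -> counter=9 r=(6,8,3,7) succ=(1,2,0,2) retry=(1,1,1,1)
19. T3 LOAD -> counter=9 r=(6,8,9,7) succ=(1,2,0,2) retry=(1,1,1,1)
20. T3 CAS -> counter=10 r=(6,8,9,7) succ=(1,2,1,2) retry=(1,1,1,1)
21. T3 LOAD -> counter=10 r=(6,8,10,7) succ=(1,2,1,2) retry=(1,1,1,1)
22. T3 CAS -> counter=11 r=(6,8,10,7) succ=(1,2,2,2) retry=(1,1,1,1)
23. T3 LOAD -> counter=11 r=(6,8,11,7) succ=(1,2,2,2) retry=(1,1,1,1)
24. T3 CAS -> counter=12 r=(6,8,11,7) succ=(1,2,3,2) retry=(1,1,1,1)

counter=12 r=(6,8,11,7) succ=(1,2,3,2) retry=(1,1,1,1)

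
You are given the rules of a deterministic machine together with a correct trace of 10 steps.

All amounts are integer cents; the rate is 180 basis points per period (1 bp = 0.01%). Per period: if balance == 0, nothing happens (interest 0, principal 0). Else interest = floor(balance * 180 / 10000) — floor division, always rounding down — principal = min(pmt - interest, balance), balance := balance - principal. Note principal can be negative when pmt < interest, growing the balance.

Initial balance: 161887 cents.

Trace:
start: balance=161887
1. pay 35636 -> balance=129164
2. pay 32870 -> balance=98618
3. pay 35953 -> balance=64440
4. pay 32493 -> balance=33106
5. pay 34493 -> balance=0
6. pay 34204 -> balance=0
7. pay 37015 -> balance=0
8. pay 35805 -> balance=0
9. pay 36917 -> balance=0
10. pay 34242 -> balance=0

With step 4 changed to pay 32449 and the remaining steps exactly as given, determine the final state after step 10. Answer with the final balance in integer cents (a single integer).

(re-executing from step 4 with the substitution; state before step 4: balance=64440)
4. pay 32449 -> balance=33150
5. pay 34493 -> balance=0
6. pay 34204 -> balance=0
7. pay 37015 -> balance=0
8. pay 35805 -> balance=0
9. pay 36917 -> balance=0
10. pay 34242 -> balance=0

0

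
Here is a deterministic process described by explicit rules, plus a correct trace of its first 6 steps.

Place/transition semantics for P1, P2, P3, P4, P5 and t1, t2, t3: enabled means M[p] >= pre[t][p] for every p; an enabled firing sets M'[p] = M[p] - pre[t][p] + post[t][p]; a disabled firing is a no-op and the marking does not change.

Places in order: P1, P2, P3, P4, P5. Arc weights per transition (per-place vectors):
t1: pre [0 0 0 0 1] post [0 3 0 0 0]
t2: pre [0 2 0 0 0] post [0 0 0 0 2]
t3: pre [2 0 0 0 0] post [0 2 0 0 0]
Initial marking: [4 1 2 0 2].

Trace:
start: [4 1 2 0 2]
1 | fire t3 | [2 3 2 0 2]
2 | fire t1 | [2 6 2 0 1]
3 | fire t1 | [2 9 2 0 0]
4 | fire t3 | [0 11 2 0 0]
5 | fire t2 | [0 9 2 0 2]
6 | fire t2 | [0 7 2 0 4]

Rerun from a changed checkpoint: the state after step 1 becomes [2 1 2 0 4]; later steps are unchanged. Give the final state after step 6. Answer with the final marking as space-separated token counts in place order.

state after step 1 := [2 1 2 0 4]
2 | fire t1 | [2 4 2 0 3]
3 | fire t1 | [2 7 2 0 2]
4 | fire t3 | [0 9 2 0 2]
5 | fire t2 | [0 7 2 0 4]
6 | fire t2 | [0 5 2 0 6]

0 5 2 0 6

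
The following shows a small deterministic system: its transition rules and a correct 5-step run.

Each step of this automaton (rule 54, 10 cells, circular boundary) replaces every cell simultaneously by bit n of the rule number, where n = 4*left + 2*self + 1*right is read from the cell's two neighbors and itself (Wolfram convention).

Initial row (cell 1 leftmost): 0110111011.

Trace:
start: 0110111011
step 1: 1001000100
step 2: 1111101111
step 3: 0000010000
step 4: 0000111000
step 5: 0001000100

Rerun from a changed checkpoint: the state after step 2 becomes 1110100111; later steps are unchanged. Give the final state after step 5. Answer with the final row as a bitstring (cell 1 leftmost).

0111001110

state after step 2 := 1110100111
step 3: 0001111000
step 4: 0010000100
step 5: 0111001110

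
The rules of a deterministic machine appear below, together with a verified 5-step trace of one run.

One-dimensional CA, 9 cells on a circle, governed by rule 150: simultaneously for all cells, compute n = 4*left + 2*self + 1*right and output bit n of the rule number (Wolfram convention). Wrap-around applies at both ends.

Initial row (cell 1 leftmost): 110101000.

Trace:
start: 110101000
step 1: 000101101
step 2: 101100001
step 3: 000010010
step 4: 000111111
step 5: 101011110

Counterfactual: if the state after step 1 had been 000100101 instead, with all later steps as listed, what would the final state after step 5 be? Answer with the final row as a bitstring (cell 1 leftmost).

011010110

state after step 1 := 000100101
step 2: 101111101
step 3: 000111000
step 4: 001010100
step 5: 011010110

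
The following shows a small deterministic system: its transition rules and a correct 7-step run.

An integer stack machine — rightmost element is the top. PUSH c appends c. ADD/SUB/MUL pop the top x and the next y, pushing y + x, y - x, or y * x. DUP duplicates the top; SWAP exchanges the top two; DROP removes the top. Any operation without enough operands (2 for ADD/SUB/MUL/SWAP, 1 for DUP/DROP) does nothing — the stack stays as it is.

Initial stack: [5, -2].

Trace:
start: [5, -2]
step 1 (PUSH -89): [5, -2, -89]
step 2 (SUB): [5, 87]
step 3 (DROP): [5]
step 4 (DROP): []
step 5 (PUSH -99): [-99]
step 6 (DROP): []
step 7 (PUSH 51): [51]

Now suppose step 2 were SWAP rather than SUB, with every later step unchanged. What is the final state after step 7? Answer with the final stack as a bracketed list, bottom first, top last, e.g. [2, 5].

[5, 51]

(re-executing from step 2 with the substitution; state before step 2: [5, -2, -89])
step 2 (SWAP): [5, -89, -2]
step 3 (DROP): [5, -89]
step 4 (DROP): [5]
step 5 (PUSH -99): [5, -99]
step 6 (DROP): [5]
step 7 (PUSH 51): [5, 51]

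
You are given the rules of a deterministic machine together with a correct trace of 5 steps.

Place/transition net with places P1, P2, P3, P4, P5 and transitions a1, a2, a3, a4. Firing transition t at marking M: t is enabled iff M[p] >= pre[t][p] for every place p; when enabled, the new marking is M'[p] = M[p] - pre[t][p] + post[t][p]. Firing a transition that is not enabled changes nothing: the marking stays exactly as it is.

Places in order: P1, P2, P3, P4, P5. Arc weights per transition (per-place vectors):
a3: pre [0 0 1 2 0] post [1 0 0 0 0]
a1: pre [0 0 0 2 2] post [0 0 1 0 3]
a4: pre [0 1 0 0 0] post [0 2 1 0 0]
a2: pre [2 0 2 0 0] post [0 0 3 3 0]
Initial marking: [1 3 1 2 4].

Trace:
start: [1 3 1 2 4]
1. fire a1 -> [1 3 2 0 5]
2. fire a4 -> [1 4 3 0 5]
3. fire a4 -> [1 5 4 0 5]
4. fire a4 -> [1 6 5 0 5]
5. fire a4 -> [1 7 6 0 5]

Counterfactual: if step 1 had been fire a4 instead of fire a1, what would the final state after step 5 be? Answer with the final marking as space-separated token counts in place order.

1 8 6 2 4

(re-executing from step 1 with the substitution; state before step 1: [1 3 1 2 4])
1. fire a4 -> [1 4 2 2 4]
2. fire a4 -> [1 5 3 2 4]
3. fire a4 -> [1 6 4 2 4]
4. fire a4 -> [1 7 5 2 4]
5. fire a4 -> [1 8 6 2 4]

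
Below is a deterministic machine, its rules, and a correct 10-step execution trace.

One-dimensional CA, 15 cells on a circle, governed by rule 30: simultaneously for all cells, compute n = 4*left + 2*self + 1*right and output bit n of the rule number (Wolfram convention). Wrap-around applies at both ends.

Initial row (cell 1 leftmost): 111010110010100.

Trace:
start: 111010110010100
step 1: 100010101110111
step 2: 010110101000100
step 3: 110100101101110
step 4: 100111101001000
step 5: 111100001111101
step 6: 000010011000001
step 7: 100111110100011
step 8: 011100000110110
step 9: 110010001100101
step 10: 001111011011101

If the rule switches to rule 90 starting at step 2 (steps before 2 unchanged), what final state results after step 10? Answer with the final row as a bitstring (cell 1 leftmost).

111111010111000

(re-executing steps 2..10 under rule 90; state before step 2: 100010101110111)
step 2: 110100001010100
step 3: 110010010000011
step 4: 011101101000110
step 5: 110101100101111
step 6: 010001111001000
step 7: 101011001110100
step 8: 000011111010011
step 9: 100110001001111
step 10: 111111010111000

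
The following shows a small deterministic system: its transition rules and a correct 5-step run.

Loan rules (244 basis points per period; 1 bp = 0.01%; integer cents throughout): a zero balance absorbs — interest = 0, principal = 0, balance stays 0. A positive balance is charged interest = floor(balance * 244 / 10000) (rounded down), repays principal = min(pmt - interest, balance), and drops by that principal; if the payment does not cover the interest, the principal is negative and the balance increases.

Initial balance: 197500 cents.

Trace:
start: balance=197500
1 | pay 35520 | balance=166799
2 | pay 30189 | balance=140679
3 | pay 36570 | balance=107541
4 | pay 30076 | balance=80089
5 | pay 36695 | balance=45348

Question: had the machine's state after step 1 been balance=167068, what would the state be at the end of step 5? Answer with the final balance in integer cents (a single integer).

state after step 1 := balance=167068
2 | pay 30189 | balance=140955
3 | pay 36570 | balance=107824
4 | pay 30076 | balance=80378
5 | pay 36695 | balance=45644

45644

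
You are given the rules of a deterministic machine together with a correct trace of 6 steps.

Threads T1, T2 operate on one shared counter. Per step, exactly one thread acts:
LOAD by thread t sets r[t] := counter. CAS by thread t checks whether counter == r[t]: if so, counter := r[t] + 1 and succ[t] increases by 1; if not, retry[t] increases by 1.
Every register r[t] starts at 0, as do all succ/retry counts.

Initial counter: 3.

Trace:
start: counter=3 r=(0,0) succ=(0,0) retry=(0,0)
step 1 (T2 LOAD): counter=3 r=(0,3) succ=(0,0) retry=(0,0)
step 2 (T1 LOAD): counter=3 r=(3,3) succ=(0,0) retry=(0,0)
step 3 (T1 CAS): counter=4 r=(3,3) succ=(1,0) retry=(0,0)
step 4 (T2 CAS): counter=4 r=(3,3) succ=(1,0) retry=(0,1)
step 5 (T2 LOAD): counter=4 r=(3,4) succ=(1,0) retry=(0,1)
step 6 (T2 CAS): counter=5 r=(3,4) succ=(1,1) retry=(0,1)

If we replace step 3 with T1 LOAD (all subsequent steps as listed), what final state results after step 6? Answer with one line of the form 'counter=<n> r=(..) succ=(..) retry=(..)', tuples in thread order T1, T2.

counter=5 r=(3,4) succ=(0,2) retry=(0,0)

(re-executing from step 3 with the substitution; state before step 3: counter=3 r=(3,3) succ=(0,0) retry=(0,0))
step 3 (T1 LOAD): counter=3 r=(3,3) succ=(0,0) retry=(0,0)
step 4 (T2 CAS): counter=4 r=(3,3) succ=(0,1) retry=(0,0)
step 5 (T2 LOAD): counter=4 r=(3,4) succ=(0,1) retry=(0,0)
step 6 (T2 CAS): counter=5 r=(3,4) succ=(0,2) retry=(0,0)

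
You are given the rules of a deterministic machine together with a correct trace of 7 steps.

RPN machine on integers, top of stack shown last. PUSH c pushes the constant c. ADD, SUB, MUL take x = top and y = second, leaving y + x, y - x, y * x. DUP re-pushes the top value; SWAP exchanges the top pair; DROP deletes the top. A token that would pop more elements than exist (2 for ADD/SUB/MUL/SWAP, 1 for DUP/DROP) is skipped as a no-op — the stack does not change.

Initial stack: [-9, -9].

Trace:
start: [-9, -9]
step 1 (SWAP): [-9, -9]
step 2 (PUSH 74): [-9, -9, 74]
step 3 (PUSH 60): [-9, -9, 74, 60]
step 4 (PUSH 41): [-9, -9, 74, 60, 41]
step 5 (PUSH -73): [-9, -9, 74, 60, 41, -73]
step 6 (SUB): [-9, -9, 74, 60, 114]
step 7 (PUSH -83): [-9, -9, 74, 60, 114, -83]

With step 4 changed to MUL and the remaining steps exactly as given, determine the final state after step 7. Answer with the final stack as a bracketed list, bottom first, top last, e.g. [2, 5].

[-9, -9, 4513, -83]

(re-executing from step 4 with the substitution; state before step 4: [-9, -9, 74, 60])
step 4 (MUL): [-9, -9, 4440]
step 5 (PUSH -73): [-9, -9, 4440, -73]
step 6 (SUB): [-9, -9, 4513]
step 7 (PUSH -83): [-9, -9, 4513, -83]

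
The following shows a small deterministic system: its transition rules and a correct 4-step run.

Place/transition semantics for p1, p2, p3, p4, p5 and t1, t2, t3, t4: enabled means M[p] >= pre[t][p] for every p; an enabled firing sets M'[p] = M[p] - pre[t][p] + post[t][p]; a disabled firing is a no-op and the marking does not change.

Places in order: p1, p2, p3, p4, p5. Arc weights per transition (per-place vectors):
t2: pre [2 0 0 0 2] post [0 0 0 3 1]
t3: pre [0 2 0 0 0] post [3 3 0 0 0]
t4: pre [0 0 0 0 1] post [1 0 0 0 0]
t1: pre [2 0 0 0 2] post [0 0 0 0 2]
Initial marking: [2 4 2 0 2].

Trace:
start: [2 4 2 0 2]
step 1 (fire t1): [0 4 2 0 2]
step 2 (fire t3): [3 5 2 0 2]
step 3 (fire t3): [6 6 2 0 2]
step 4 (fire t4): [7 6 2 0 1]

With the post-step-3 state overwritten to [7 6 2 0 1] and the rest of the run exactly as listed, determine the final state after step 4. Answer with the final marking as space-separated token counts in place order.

8 6 2 0 0

state after step 3 := [7 6 2 0 1]
step 4 (fire t4): [8 6 2 0 0]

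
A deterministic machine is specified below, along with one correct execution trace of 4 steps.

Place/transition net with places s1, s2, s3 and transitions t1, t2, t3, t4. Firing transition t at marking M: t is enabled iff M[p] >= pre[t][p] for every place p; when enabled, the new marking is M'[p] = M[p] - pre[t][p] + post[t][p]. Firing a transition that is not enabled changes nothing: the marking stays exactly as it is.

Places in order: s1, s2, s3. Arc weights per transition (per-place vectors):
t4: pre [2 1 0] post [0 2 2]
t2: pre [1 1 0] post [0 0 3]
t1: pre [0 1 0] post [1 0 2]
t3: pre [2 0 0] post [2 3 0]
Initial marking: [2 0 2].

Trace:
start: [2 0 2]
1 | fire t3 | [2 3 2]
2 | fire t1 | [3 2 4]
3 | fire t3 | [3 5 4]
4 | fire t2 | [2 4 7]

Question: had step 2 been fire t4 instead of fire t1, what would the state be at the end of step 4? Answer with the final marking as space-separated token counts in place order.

(re-executing from step 2 with the substitution; state before step 2: [2 3 2])
2 | fire t4 | [0 4 4]
3 | fire t3 | [0 4 4]
4 | fire t2 | [0 4 4]

0 4 4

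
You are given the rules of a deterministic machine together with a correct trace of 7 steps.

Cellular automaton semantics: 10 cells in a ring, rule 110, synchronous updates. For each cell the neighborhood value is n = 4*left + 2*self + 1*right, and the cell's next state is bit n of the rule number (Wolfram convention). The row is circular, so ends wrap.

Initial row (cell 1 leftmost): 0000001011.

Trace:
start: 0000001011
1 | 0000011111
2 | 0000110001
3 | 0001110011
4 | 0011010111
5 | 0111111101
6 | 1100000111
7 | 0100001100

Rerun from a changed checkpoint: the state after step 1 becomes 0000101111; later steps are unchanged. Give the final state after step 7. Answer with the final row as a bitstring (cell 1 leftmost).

1101110111

state after step 1 := 0000101111
2 | 0001111001
3 | 0011001011
4 | 0111011111
5 | 1101110001
6 | 0111010011
7 | 1101110111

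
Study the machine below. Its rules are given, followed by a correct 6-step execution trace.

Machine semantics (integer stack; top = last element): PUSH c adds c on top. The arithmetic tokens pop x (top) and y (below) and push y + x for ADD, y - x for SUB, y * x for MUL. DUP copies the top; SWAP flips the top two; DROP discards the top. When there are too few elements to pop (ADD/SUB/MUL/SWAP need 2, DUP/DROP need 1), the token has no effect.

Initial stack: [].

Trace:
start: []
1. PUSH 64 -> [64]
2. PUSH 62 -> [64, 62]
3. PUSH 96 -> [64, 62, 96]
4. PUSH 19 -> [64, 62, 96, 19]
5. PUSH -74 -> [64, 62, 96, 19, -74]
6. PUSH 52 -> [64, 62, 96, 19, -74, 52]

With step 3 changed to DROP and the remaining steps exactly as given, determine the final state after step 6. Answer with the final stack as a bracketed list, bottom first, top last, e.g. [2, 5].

[64, 19, -74, 52]

(re-executing from step 3 with the substitution; state before step 3: [64, 62])
3. DROP -> [64]
4. PUSH 19 -> [64, 19]
5. PUSH -74 -> [64, 19, -74]
6. PUSH 52 -> [64, 19, -74, 52]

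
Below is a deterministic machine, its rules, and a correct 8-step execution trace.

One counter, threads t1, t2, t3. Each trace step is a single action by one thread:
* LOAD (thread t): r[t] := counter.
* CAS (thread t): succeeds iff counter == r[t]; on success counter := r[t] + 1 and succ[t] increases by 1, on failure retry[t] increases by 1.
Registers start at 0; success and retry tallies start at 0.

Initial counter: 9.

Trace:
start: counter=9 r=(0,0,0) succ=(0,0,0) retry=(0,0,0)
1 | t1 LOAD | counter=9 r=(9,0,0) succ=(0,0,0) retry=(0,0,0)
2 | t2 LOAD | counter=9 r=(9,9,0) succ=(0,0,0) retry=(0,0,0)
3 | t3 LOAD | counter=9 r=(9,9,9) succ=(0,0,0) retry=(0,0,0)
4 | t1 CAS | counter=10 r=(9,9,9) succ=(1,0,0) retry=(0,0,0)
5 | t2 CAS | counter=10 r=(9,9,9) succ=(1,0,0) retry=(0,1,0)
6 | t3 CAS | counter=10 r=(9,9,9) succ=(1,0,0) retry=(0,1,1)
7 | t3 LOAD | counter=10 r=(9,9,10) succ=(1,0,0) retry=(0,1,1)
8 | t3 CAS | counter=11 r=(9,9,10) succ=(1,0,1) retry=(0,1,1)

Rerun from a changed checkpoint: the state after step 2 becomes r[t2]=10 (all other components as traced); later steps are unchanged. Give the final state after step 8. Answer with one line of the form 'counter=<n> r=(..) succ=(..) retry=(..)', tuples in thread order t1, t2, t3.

state after step 2 := counter=9 r=(9,10,0) succ=(0,0,0) retry=(0,0,0)
3 | t3 LOAD | counter=9 r=(9,10,9) succ=(0,0,0) retry=(0,0,0)
4 | t1 CAS | counter=10 r=(9,10,9) succ=(1,0,0) retry=(0,0,0)
5 | t2 CAS | counter=11 r=(9,10,9) succ=(1,1,0) retry=(0,0,0)
6 | t3 CAS | counter=11 r=(9,10,9) succ=(1,1,0) retry=(0,0,1)
7 | t3 LOAD | counter=11 r=(9,10,11) succ=(1,1,0) retry=(0,0,1)
8 | t3 CAS | counter=12 r=(9,10,11) succ=(1,1,1) retry=(0,0,1)

counter=12 r=(9,10,11) succ=(1,1,1) retry=(0,0,1)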